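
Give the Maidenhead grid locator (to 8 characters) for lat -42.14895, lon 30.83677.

KE57ku04

Offset from 180°W / 90°S: lon 210.83677°, lat 47.85105°.
Field (20°×10°, letters A–R): 210.83677/20 → 10 → K, 47.85105/10 → 4 → E; chars KE.
Square (2°×1°, digits 0–9): 10.83677/2 → 5, 7.85105/1 → 7; chars 57.
Subsquare (5′×2.5′, letters a–x): 0.83677/0.0833333 → 10 → k, 0.85105/0.0416667 → 20 → u; chars ku.
Extended square (30″×15″, digits 0–9): 0.00344/0.00833333 → 0, 0.01772/0.00416667 → 4; chars 04.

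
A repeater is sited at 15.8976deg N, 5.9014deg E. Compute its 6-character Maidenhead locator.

JK25wv

Offset from 180°W / 90°S: lon 185.9014°, lat 105.8976°.
Field: 185.9014/20 → 9 → J, 105.8976/10 → 10 → K; chars JK.
Square: 5.9014/2 → 2, 5.8976/1 → 5; chars 25.
Subsquare: 1.9014/0.0833333 → 22 → w, 0.8976/0.0416667 → 21 → v; chars wv.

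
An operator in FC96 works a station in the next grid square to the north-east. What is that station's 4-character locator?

GC07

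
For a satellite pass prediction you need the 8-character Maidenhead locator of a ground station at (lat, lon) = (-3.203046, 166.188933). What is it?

Add 180° to longitude and 90° to latitude: 346.18893, 86.79695.
Field (20°×10°, letters A–R): 346.18893/20 → 17 → R, 86.79695/10 → 8 → I; chars RI.
Square (2°×1°, digits 0–9): 6.18893/2 → 3, 6.79695/1 → 6; chars 36.
Subsquare (5′×2.5′, letters a–x): 0.18893/0.0833333 → 2 → c, 0.79695/0.0416667 → 19 → t; chars ct.
Extended square (30″×15″, digits 0–9): 0.02227/0.00833333 → 2, 0.00529/0.00416667 → 1; chars 21.

RI36ct21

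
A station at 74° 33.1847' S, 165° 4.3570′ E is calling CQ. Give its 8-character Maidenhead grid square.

RB25mk87

Shift to the Maidenhead origin (180°W, 90°S): lon 345.07262, lat 15.44692.
Field: lon ⌊345.07262/20⌋ = 17 → R; lat ⌊15.44692/10⌋ = 1 → B.
Square: lon ⌊5.07262/2⌋ = 2; lat ⌊5.44692/1⌋ = 5.
Subsquare: lon ⌊1.07262/0.0833333⌋ = 12 → m; lat ⌊0.44692/0.0416667⌋ = 10 → k.
Extended square: lon ⌊0.07262/0.00833333⌋ = 8; lat ⌊0.03026/0.00416667⌋ = 7.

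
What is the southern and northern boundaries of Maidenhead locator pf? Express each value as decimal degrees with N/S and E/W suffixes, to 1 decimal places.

40.0° S, 30.0° S

Field P=15, F=5: +15·20° lon, +5·10° lat → SW at lon 120°, lat -40°.
Cell spans 20° lon × 10° lat.
south 40.0° S, north 30.0° S.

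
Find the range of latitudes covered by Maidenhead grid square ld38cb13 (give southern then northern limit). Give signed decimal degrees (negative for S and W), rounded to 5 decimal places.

-51.94583, -51.94167

Field L=11, D=3: +11·20° lon, +3·10° lat → SW at lon 40°, lat -60°.
Square 3, 8: +3·2° lon, +8·1° lat → SW at lon 46°, lat -52°.
Subsquare c=2, b=1: +2·0.0833333° lon, +1·0.0416667° lat → SW at lon 46.1667°, lat -51.9583°.
Extended square 1, 3: +1·0.00833333° lon, +3·0.00416667° lat → SW at lon 46.175°, lat -51.9458°.
Cell spans 0.00833333° lon × 0.00416667° lat.
south -51.94583, north -51.94167.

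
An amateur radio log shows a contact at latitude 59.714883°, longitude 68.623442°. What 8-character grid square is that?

MO49hr41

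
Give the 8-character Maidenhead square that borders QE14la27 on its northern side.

QE14la28

Latitude extended square 7; +1 → 8.
The longitude characters are unchanged.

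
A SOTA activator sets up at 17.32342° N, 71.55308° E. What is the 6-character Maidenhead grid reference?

Offset from 180°W / 90°S: lon 251.5531°, lat 107.3234°.
Field (20°×10°, letters A–R): lon ⌊251.5531/20⌋ = 12 → M; lat ⌊107.3234/10⌋ = 10 → K.
Square (2°×1°, digits 0–9): lon ⌊11.5531/2⌋ = 5; lat ⌊7.3234/1⌋ = 7.
Subsquare (5′×2.5′, letters a–x): lon ⌊1.5531/0.0833333⌋ = 18 → s; lat ⌊0.3234/0.0416667⌋ = 7 → h.

MK57sh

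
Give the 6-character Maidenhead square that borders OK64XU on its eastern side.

Longitude subsquare x = 23; +1 → 24, wraps to 0 = a, carry into square.
Longitude square 6; +1 → 7.
The latitude characters are unchanged.

OK74au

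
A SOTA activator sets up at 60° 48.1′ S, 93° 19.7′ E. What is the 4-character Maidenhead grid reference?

Add 180° to longitude and 90° to latitude: 273.33, 29.20.
Field: 273.33/20 → 13 → N, 29.20/10 → 2 → C; chars NC.
Square: 13.33/2 → 6, 9.20/1 → 9; chars 69.

NC69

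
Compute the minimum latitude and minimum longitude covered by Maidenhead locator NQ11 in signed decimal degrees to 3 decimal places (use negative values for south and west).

71.000, 82.000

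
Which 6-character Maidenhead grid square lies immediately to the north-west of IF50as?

Longitude subsquare a = 0; −1 → -1, wraps to 23 = x, carry into square.
Longitude square 5; −1 → 4.
Latitude subsquare s = 18; +1 → 19 = t.

IF40xt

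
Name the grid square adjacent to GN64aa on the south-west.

GN53xx

Longitude subsquare a = 0; −1 → -1, wraps to 23 = x, carry into square.
Longitude square 6; −1 → 5.
Latitude subsquare a = 0; −1 → -1, wraps to 23 = x, carry into square.
Latitude square 4; −1 → 3.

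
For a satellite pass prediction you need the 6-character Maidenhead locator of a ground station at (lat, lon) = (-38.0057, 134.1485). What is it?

PF71bx

Add 180° to longitude and 90° to latitude: 314.1485, 51.9943.
Field: lon ⌊314.1485/20⌋ = 15 → P; lat ⌊51.9943/10⌋ = 5 → F.
Square: lon ⌊14.1485/2⌋ = 7; lat ⌊1.9943/1⌋ = 1.
Subsquare: lon ⌊0.1485/0.0833333⌋ = 1 → b; lat ⌊0.9943/0.0416667⌋ = 23 → x.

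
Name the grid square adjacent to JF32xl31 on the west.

Longitude extended square 3; −1 → 2.
The latitude characters are unchanged.

JF32xl21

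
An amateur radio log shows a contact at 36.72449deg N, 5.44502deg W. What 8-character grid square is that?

Add 180° to longitude and 90° to latitude: 174.55498, 126.72449.
Field: lon ⌊174.55498/20⌋ = 8 → I; lat ⌊126.72449/10⌋ = 12 → M.
Square: lon ⌊14.55498/2⌋ = 7; lat ⌊6.72449/1⌋ = 6.
Subsquare: lon ⌊0.55498/0.0833333⌋ = 6 → g; lat ⌊0.72449/0.0416667⌋ = 17 → r.
Extended square: lon ⌊0.05498/0.00833333⌋ = 6; lat ⌊0.01616/0.00416667⌋ = 3.

IM76gr63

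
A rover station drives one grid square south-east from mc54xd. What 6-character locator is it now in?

Longitude subsquare x = 23; +1 → 24, wraps to 0 = a, carry into square.
Longitude square 5; +1 → 6.
Latitude subsquare d = 3; −1 → 2 = c.

MC64ac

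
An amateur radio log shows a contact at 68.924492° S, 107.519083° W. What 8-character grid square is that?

Add 180° to longitude and 90° to latitude: 72.48092, 21.07551.
Field: 72.48092/20 → 3 → D, 21.07551/10 → 2 → C; chars DC.
Square: 12.48092/2 → 6, 1.07551/1 → 1; chars 61.
Subsquare: 0.48092/0.0833333 → 5 → f, 0.07551/0.0416667 → 1 → b; chars fb.
Extended square: 0.06425/0.00833333 → 7, 0.03384/0.00416667 → 8; chars 78.

DC61fb78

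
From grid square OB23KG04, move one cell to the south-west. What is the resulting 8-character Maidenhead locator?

OB23jg93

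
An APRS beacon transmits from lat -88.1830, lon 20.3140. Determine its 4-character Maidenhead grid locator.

Add 180° to longitude and 90° to latitude: 200.31, 1.82.
Field: 200.31/20 → 10 → K, 1.82/10 → 0 → A; chars KA.
Square: 0.31/2 → 0, 1.82/1 → 1; chars 01.

KA01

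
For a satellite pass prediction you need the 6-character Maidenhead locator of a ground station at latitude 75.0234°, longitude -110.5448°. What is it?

DQ45ra

Add 180° to longitude and 90° to latitude: 69.4552, 165.0234.
Field: lon ⌊69.4552/20⌋ = 3 → D; lat ⌊165.0234/10⌋ = 16 → Q.
Square: lon ⌊9.4552/2⌋ = 4; lat ⌊5.0234/1⌋ = 5.
Subsquare: lon ⌊1.4552/0.0833333⌋ = 17 → r; lat ⌊0.0234/0.0416667⌋ = 0 → a.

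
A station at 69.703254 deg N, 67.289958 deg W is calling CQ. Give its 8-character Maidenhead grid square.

Add 180° to longitude and 90° to latitude: 112.71004, 159.70325.
Field: lon ⌊112.71004/20⌋ = 5 → F; lat ⌊159.70325/10⌋ = 15 → P.
Square: lon ⌊12.71004/2⌋ = 6; lat ⌊9.70325/1⌋ = 9.
Subsquare: lon ⌊0.71004/0.0833333⌋ = 8 → i; lat ⌊0.70325/0.0416667⌋ = 16 → q.
Extended square: lon ⌊0.04338/0.00833333⌋ = 5; lat ⌊0.03659/0.00416667⌋ = 8.

FP69iq58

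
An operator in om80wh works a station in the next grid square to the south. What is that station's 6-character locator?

OM80wg

Latitude subsquare h = 7; −1 → 6 = g.
The longitude characters are unchanged.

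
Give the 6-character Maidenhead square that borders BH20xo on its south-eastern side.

Longitude subsquare x = 23; +1 → 24, wraps to 0 = a, carry into square.
Longitude square 2; +1 → 3.
Latitude subsquare o = 14; −1 → 13 = n.

BH30an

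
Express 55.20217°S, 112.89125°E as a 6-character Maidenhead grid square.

OD64kt

Offset from 180°W / 90°S: lon 292.8913°, lat 34.7978°.
Field: 292.8913/20 → 14 → O, 34.7978/10 → 3 → D; chars OD.
Square: 12.8913/2 → 6, 4.7978/1 → 4; chars 64.
Subsquare: 0.8913/0.0833333 → 10 → k, 0.7978/0.0416667 → 19 → t; chars kt.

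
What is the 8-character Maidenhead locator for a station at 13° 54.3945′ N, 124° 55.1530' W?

Add 180° to longitude and 90° to latitude: 55.08078, 103.90658.
Field: lon ⌊55.08078/20⌋ = 2 → C; lat ⌊103.90658/10⌋ = 10 → K.
Square: lon ⌊15.08078/2⌋ = 7; lat ⌊3.90658/1⌋ = 3.
Subsquare: lon ⌊1.08078/0.0833333⌋ = 12 → m; lat ⌊0.90658/0.0416667⌋ = 21 → v.
Extended square: lon ⌊0.08078/0.00833333⌋ = 9; lat ⌊0.03158/0.00416667⌋ = 7.

CK73mv97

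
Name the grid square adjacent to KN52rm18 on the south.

Latitude extended square 8; −1 → 7.
The longitude characters are unchanged.

KN52rm17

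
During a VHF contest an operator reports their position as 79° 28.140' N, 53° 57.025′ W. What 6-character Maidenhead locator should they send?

GQ39al

Add 180° to longitude and 90° to latitude: 126.0496, 169.4690.
Field (20°×10°, letters A–R): 126.0496/20 → 6 → G, 169.4690/10 → 16 → Q; chars GQ.
Square (2°×1°, digits 0–9): 6.0496/2 → 3, 9.4690/1 → 9; chars 39.
Subsquare (5′×2.5′, letters a–x): 0.0496/0.0833333 → 0 → a, 0.4690/0.0416667 → 11 → l; chars al.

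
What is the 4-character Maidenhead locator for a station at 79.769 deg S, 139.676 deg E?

PB90

Offset from 180°W / 90°S: lon 319.68°, lat 10.23°.
Field: 319.68/20 → 15 → P, 10.23/10 → 1 → B; chars PB.
Square: 19.68/2 → 9, 0.23/1 → 0; chars 90.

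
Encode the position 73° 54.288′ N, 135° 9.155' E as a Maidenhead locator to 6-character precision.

PQ73nv

Offset from 180°W / 90°S: lon 315.1526°, lat 163.9048°.
Field (20°×10°, letters A–R): lon ⌊315.1526/20⌋ = 15 → P; lat ⌊163.9048/10⌋ = 16 → Q.
Square (2°×1°, digits 0–9): lon ⌊15.1526/2⌋ = 7; lat ⌊3.9048/1⌋ = 3.
Subsquare (5′×2.5′, letters a–x): lon ⌊1.1526/0.0833333⌋ = 13 → n; lat ⌊0.9048/0.0416667⌋ = 21 → v.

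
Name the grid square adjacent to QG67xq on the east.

Longitude subsquare x = 23; +1 → 24, wraps to 0 = a, carry into square.
Longitude square 6; +1 → 7.
The latitude characters are unchanged.

QG77aq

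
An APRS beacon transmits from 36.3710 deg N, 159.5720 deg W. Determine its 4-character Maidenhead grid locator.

Offset from 180°W / 90°S: lon 20.43°, lat 126.37°.
Field: 20.43/20 → 1 → B, 126.37/10 → 12 → M; chars BM.
Square: 0.43/2 → 0, 6.37/1 → 6; chars 06.

BM06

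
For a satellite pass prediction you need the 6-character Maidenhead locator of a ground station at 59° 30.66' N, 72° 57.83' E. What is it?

Shift to the Maidenhead origin (180°W, 90°S): lon 252.9638, lat 149.5110.
Field: 252.9638/20 → 12 → M, 149.5110/10 → 14 → O; chars MO.
Square: 12.9638/2 → 6, 9.5110/1 → 9; chars 69.
Subsquare: 0.9638/0.0833333 → 11 → l, 0.5110/0.0416667 → 12 → m; chars lm.

MO69lm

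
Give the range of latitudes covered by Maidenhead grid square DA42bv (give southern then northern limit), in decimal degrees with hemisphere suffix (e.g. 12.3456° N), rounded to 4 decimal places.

Field D=3, A=0: +3·20° lon, +0·10° lat → SW at lon -120°, lat -90°.
Square 4, 2: +4·2° lon, +2·1° lat → SW at lon -112°, lat -88°.
Subsquare b=1, v=21: +1·0.0833333° lon, +21·0.0416667° lat → SW at lon -111.917°, lat -87.125°.
Cell spans 0.0833333° lon × 0.0416667° lat.
south 87.1250° S, north 87.0833° S.

87.1250° S, 87.0833° S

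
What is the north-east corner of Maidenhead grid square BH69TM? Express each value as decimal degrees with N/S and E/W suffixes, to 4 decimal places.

10.4583° S, 146.3333° W

Field B=1, H=7: +1·20° lon, +7·10° lat → SW at lon -160°, lat -20°.
Square 6, 9: +6·2° lon, +9·1° lat → SW at lon -148°, lat -11°.
Subsquare t=19, m=12: +19·0.0833333° lon, +12·0.0416667° lat → SW at lon -146.417°, lat -10.5°.
Cell spans 0.0833333° lon × 0.0416667° lat. NE corner is SW corner plus one full cell.
latitude 10.4583° S, longitude 146.3333° W.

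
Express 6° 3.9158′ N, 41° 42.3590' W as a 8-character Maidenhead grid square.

GJ96db55

Shift to the Maidenhead origin (180°W, 90°S): lon 138.29402, lat 96.06526.
Field: lon ⌊138.29402/20⌋ = 6 → G; lat ⌊96.06526/10⌋ = 9 → J.
Square: lon ⌊18.29402/2⌋ = 9; lat ⌊6.06526/1⌋ = 6.
Subsquare: lon ⌊0.29402/0.0833333⌋ = 3 → d; lat ⌊0.06526/0.0416667⌋ = 1 → b.
Extended square: lon ⌊0.04402/0.00833333⌋ = 5; lat ⌊0.02360/0.00416667⌋ = 5.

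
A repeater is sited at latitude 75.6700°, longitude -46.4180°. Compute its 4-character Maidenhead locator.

GQ65

Add 180° to longitude and 90° to latitude: 133.58, 165.67.
Field: lon ⌊133.58/20⌋ = 6 → G; lat ⌊165.67/10⌋ = 16 → Q.
Square: lon ⌊13.58/2⌋ = 6; lat ⌊5.67/1⌋ = 5.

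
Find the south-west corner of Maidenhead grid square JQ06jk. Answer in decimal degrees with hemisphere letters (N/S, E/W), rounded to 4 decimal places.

76.4167° N, 0.7500° E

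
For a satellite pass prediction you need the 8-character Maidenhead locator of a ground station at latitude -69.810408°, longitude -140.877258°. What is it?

Shift to the Maidenhead origin (180°W, 90°S): lon 39.12274, lat 20.18959.
Field (20°×10°, letters A–R): lon ⌊39.12274/20⌋ = 1 → B; lat ⌊20.18959/10⌋ = 2 → C.
Square (2°×1°, digits 0–9): lon ⌊19.12274/2⌋ = 9; lat ⌊0.18959/1⌋ = 0.
Subsquare (5′×2.5′, letters a–x): lon ⌊1.12274/0.0833333⌋ = 13 → n; lat ⌊0.18959/0.0416667⌋ = 4 → e.
Extended square (30″×15″, digits 0–9): lon ⌊0.03941/0.00833333⌋ = 4; lat ⌊0.02293/0.00416667⌋ = 5.

BC90ne45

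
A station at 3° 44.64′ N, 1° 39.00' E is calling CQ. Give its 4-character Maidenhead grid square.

JJ03

Shift to the Maidenhead origin (180°W, 90°S): lon 181.65, lat 93.74.
Field: 181.65/20 → 9 → J, 93.74/10 → 9 → J; chars JJ.
Square: 1.65/2 → 0, 3.74/1 → 3; chars 03.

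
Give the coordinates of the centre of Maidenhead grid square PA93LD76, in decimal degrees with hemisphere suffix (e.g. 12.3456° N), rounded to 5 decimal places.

86.84792° S, 138.97917° E

Field P=15, A=0: +15·20° lon, +0·10° lat → SW at lon 120°, lat -90°.
Square 9, 3: +9·2° lon, +3·1° lat → SW at lon 138°, lat -87°.
Subsquare l=11, d=3: +11·0.0833333° lon, +3·0.0416667° lat → SW at lon 138.917°, lat -86.875°.
Extended square 7, 6: +7·0.00833333° lon, +6·0.00416667° lat → SW at lon 138.975°, lat -86.85°.
Cell spans 0.00833333° lon × 0.00416667° lat. Centre is SW corner plus half of each.
latitude 86.84792° S, longitude 138.97917° E.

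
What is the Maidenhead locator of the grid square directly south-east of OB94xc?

Longitude subsquare x = 23; +1 → 24, wraps to 0 = a, carry into square.
Longitude square 9; +1 → 10, wraps to 0, carry into field.
Longitude field O = 14; +1 → 15 = P.
Latitude subsquare c = 2; −1 → 1 = b.

PB04ab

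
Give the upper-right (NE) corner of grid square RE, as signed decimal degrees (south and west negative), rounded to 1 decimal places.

-40.0, 180.0

Field R=17, E=4: +17·20° lon, +4·10° lat → SW at lon 160°, lat -50°.
Cell spans 20° lon × 10° lat. NE corner is SW corner plus one full cell.
latitude -40.0, longitude 180.0.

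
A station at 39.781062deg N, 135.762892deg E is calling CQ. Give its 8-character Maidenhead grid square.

Offset from 180°W / 90°S: lon 315.76289°, lat 129.78106°.
Field (20°×10°, letters A–R): 315.76289/20 → 15 → P, 129.78106/10 → 12 → M; chars PM.
Square (2°×1°, digits 0–9): 15.76289/2 → 7, 9.78106/1 → 9; chars 79.
Subsquare (5′×2.5′, letters a–x): 1.76289/0.0833333 → 21 → v, 0.78106/0.0416667 → 18 → s; chars vs.
Extended square (30″×15″, digits 0–9): 0.01289/0.00833333 → 1, 0.03106/0.00416667 → 7; chars 17.

PM79vs17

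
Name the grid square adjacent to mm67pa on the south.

Latitude subsquare a = 0; −1 → -1, wraps to 23 = x, carry into square.
Latitude square 7; −1 → 6.
The longitude characters are unchanged.

MM66px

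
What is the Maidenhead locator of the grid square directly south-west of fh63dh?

FH63cg

Longitude subsquare d = 3; −1 → 2 = c.
Latitude subsquare h = 7; −1 → 6 = g.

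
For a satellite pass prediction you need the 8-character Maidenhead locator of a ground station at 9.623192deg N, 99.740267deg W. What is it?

EJ09do19

Offset from 180°W / 90°S: lon 80.25973°, lat 99.62319°.
Field: lon ⌊80.25973/20⌋ = 4 → E; lat ⌊99.62319/10⌋ = 9 → J.
Square: lon ⌊0.25973/2⌋ = 0; lat ⌊9.62319/1⌋ = 9.
Subsquare: lon ⌊0.25973/0.0833333⌋ = 3 → d; lat ⌊0.62319/0.0416667⌋ = 14 → o.
Extended square: lon ⌊0.00973/0.00833333⌋ = 1; lat ⌊0.03986/0.00416667⌋ = 9.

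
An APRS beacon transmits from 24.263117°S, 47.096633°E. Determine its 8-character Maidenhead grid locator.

Add 180° to longitude and 90° to latitude: 227.09663, 65.73688.
Field: 227.09663/20 → 11 → L, 65.73688/10 → 6 → G; chars LG.
Square: 7.09663/2 → 3, 5.73688/1 → 5; chars 35.
Subsquare: 1.09663/0.0833333 → 13 → n, 0.73688/0.0416667 → 17 → r; chars nr.
Extended square: 0.01330/0.00833333 → 1, 0.02855/0.00416667 → 6; chars 16.

LG35nr16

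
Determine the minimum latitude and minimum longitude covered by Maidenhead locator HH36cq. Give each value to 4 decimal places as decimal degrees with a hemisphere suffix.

Field H=7, H=7: +7·20° lon, +7·10° lat → SW at lon -40°, lat -20°.
Square 3, 6: +3·2° lon, +6·1° lat → SW at lon -34°, lat -14°.
Subsquare c=2, q=16: +2·0.0833333° lon, +16·0.0416667° lat → SW at lon -33.8333°, lat -13.3333°.
latitude 13.3333° S, longitude 33.8333° W.

13.3333° S, 33.8333° W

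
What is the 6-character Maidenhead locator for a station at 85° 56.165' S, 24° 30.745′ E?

KA24gb

Shift to the Maidenhead origin (180°W, 90°S): lon 204.5124, lat 4.0639.
Field: lon ⌊204.5124/20⌋ = 10 → K; lat ⌊4.0639/10⌋ = 0 → A.
Square: lon ⌊4.5124/2⌋ = 2; lat ⌊4.0639/1⌋ = 4.
Subsquare: lon ⌊0.5124/0.0833333⌋ = 6 → g; lat ⌊0.0639/0.0416667⌋ = 1 → b.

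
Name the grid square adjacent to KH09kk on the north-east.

KH09ll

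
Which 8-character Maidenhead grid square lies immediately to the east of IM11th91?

Longitude extended square 9; +1 → 10, wraps to 0, carry into subsquare.
Longitude subsquare t = 19; +1 → 20 = u.
The latitude characters are unchanged.

IM11uh01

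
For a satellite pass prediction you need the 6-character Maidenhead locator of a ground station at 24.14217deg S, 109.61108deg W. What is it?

DG55eu

Offset from 180°W / 90°S: lon 70.3889°, lat 65.8578°.
Field: lon ⌊70.3889/20⌋ = 3 → D; lat ⌊65.8578/10⌋ = 6 → G.
Square: lon ⌊10.3889/2⌋ = 5; lat ⌊5.8578/1⌋ = 5.
Subsquare: lon ⌊0.3889/0.0833333⌋ = 4 → e; lat ⌊0.8578/0.0416667⌋ = 20 → u.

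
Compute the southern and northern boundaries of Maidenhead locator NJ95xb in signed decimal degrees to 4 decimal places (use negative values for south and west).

5.0417, 5.0833

Field N=13, J=9: +13·20° lon, +9·10° lat → SW at lon 80°, lat 0°.
Square 9, 5: +9·2° lon, +5·1° lat → SW at lon 98°, lat 5°.
Subsquare x=23, b=1: +23·0.0833333° lon, +1·0.0416667° lat → SW at lon 99.9167°, lat 5.04167°.
Cell spans 0.0833333° lon × 0.0416667° lat.
south 5.0417, north 5.0833.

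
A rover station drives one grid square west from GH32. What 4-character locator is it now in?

Longitude square 3; −1 → 2.
The latitude characters are unchanged.

GH22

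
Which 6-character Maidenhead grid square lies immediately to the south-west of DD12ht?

Longitude subsquare h = 7; −1 → 6 = g.
Latitude subsquare t = 19; −1 → 18 = s.

DD12gs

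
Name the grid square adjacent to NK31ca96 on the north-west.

NK31ca87

Longitude extended square 9; −1 → 8.
Latitude extended square 6; +1 → 7.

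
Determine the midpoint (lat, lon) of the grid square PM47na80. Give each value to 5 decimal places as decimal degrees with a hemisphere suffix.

37.00208° N, 129.15417° E

Field P=15, M=12: +15·20° lon, +12·10° lat → SW at lon 120°, lat 30°.
Square 4, 7: +4·2° lon, +7·1° lat → SW at lon 128°, lat 37°.
Subsquare n=13, a=0: +13·0.0833333° lon, +0·0.0416667° lat → SW at lon 129.083°, lat 37°.
Extended square 8, 0: +8·0.00833333° lon, +0·0.00416667° lat → SW at lon 129.15°, lat 37°.
Cell spans 0.00833333° lon × 0.00416667° lat. Centre is SW corner plus half of each.
latitude 37.00208° N, longitude 129.15417° E.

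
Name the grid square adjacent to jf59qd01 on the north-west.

Longitude extended square 0; −1 → -1, wraps to 9, carry into subsquare.
Longitude subsquare q = 16; −1 → 15 = p.
Latitude extended square 1; +1 → 2.

JF59pd92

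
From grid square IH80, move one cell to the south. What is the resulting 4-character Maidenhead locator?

Latitude square 0; −1 → -1, wraps to 9, carry into field.
Latitude field H = 7; −1 → 6 = G.
The longitude characters are unchanged.

IG89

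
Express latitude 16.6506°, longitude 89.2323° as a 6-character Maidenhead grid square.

NK46op

Offset from 180°W / 90°S: lon 269.2323°, lat 106.6506°.
Field (20°×10°, letters A–R): lon ⌊269.2323/20⌋ = 13 → N; lat ⌊106.6506/10⌋ = 10 → K.
Square (2°×1°, digits 0–9): lon ⌊9.2323/2⌋ = 4; lat ⌊6.6506/1⌋ = 6.
Subsquare (5′×2.5′, letters a–x): lon ⌊1.2323/0.0833333⌋ = 14 → o; lat ⌊0.6506/0.0416667⌋ = 15 → p.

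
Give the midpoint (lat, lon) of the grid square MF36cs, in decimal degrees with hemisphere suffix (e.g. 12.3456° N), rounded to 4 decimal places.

33.2292° S, 66.2083° E

Field M=12, F=5: +12·20° lon, +5·10° lat → SW at lon 60°, lat -40°.
Square 3, 6: +3·2° lon, +6·1° lat → SW at lon 66°, lat -34°.
Subsquare c=2, s=18: +2·0.0833333° lon, +18·0.0416667° lat → SW at lon 66.1667°, lat -33.25°.
Cell spans 0.0833333° lon × 0.0416667° lat. Centre is SW corner plus half of each.
latitude 33.2292° S, longitude 66.2083° E.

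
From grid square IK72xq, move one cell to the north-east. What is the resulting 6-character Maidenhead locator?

IK82ar

Longitude subsquare x = 23; +1 → 24, wraps to 0 = a, carry into square.
Longitude square 7; +1 → 8.
Latitude subsquare q = 16; +1 → 17 = r.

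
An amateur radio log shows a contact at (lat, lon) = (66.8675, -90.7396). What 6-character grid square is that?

EP46pu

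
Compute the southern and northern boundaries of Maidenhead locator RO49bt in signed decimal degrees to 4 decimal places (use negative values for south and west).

59.7917, 59.8333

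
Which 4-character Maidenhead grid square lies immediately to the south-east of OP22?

Longitude square 2; +1 → 3.
Latitude square 2; −1 → 1.

OP31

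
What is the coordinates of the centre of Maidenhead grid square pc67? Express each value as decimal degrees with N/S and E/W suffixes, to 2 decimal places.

62.50° S, 133.00° E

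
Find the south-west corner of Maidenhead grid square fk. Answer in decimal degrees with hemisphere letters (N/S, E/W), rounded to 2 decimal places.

10.00° N, 80.00° W

Field F=5, K=10: +5·20° lon, +10·10° lat → SW at lon -80°, lat 10°.
latitude 10.00° N, longitude 80.00° W.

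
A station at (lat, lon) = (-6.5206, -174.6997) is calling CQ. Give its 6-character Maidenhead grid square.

Add 180° to longitude and 90° to latitude: 5.3003, 83.4794.
Field: lon ⌊5.3003/20⌋ = 0 → A; lat ⌊83.4794/10⌋ = 8 → I.
Square: lon ⌊5.3003/2⌋ = 2; lat ⌊3.4794/1⌋ = 3.
Subsquare: lon ⌊1.3003/0.0833333⌋ = 15 → p; lat ⌊0.4794/0.0416667⌋ = 11 → l.

AI23pl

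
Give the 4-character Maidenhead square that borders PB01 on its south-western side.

OB90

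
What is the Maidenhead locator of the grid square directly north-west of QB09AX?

PC90xa

Longitude subsquare a = 0; −1 → -1, wraps to 23 = x, carry into square.
Longitude square 0; −1 → -1, wraps to 9, carry into field.
Longitude field Q = 16; −1 → 15 = P.
Latitude subsquare x = 23; +1 → 24, wraps to 0 = a, carry into square.
Latitude square 9; +1 → 10, wraps to 0, carry into field.
Latitude field B = 1; +1 → 2 = C.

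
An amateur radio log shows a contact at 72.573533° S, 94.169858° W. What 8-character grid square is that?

EB27vk92

Shift to the Maidenhead origin (180°W, 90°S): lon 85.83014, lat 17.42647.
Field: lon ⌊85.83014/20⌋ = 4 → E; lat ⌊17.42647/10⌋ = 1 → B.
Square: lon ⌊5.83014/2⌋ = 2; lat ⌊7.42647/1⌋ = 7.
Subsquare: lon ⌊1.83014/0.0833333⌋ = 21 → v; lat ⌊0.42647/0.0416667⌋ = 10 → k.
Extended square: lon ⌊0.08014/0.00833333⌋ = 9; lat ⌊0.00980/0.00416667⌋ = 2.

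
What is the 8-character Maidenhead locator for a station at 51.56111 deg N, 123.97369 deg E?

Offset from 180°W / 90°S: lon 303.97369°, lat 141.56111°.
Field: 303.97369/20 → 15 → P, 141.56111/10 → 14 → O; chars PO.
Square: 3.97369/2 → 1, 1.56111/1 → 1; chars 11.
Subsquare: 1.97369/0.0833333 → 23 → x, 0.56111/0.0416667 → 13 → n; chars xn.
Extended square: 0.05702/0.00833333 → 6, 0.01944/0.00416667 → 4; chars 64.

PO11xn64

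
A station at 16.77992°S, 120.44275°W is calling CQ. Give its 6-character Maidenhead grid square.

CH93sf

Add 180° to longitude and 90° to latitude: 59.5572, 73.2201.
Field (20°×10°, letters A–R): lon ⌊59.5572/20⌋ = 2 → C; lat ⌊73.2201/10⌋ = 7 → H.
Square (2°×1°, digits 0–9): lon ⌊19.5572/2⌋ = 9; lat ⌊3.2201/1⌋ = 3.
Subsquare (5′×2.5′, letters a–x): lon ⌊1.5572/0.0833333⌋ = 18 → s; lat ⌊0.2201/0.0416667⌋ = 5 → f.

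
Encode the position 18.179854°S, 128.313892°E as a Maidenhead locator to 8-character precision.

Shift to the Maidenhead origin (180°W, 90°S): lon 308.31389, lat 71.82015.
Field: 308.31389/20 → 15 → P, 71.82015/10 → 7 → H; chars PH.
Square: 8.31389/2 → 4, 1.82015/1 → 1; chars 41.
Subsquare: 0.31389/0.0833333 → 3 → d, 0.82015/0.0416667 → 19 → t; chars dt.
Extended square: 0.06389/0.00833333 → 7, 0.02848/0.00416667 → 6; chars 76.

PH41dt76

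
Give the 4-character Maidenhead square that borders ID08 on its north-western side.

Longitude square 0; −1 → -1, wraps to 9, carry into field.
Longitude field I = 8; −1 → 7 = H.
Latitude square 8; +1 → 9.

HD99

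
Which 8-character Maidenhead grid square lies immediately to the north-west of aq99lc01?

AQ99kc92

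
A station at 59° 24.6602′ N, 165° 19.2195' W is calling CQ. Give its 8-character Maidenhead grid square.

Add 180° to longitude and 90° to latitude: 14.67968, 149.41100.
Field (20°×10°, letters A–R): lon ⌊14.67968/20⌋ = 0 → A; lat ⌊149.41100/10⌋ = 14 → O.
Square (2°×1°, digits 0–9): lon ⌊14.67968/2⌋ = 7; lat ⌊9.41100/1⌋ = 9.
Subsquare (5′×2.5′, letters a–x): lon ⌊0.67968/0.0833333⌋ = 8 → i; lat ⌊0.41100/0.0416667⌋ = 9 → j.
Extended square (30″×15″, digits 0–9): lon ⌊0.01301/0.00833333⌋ = 1; lat ⌊0.03600/0.00416667⌋ = 8.

AO79ij18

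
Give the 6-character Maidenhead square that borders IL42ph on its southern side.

Latitude subsquare h = 7; −1 → 6 = g.
The longitude characters are unchanged.

IL42pg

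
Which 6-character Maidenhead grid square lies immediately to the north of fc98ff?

Latitude subsquare f = 5; +1 → 6 = g.
The longitude characters are unchanged.

FC98fg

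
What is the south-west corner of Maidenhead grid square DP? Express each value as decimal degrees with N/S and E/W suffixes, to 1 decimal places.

60.0° N, 120.0° W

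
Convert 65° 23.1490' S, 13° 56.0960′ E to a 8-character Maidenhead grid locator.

Shift to the Maidenhead origin (180°W, 90°S): lon 193.93493, lat 24.61418.
Field (20°×10°, letters A–R): 193.93493/20 → 9 → J, 24.61418/10 → 2 → C; chars JC.
Square (2°×1°, digits 0–9): 13.93493/2 → 6, 4.61418/1 → 4; chars 64.
Subsquare (5′×2.5′, letters a–x): 1.93493/0.0833333 → 23 → x, 0.61418/0.0416667 → 14 → o; chars xo.
Extended square (30″×15″, digits 0–9): 0.01827/0.00833333 → 2, 0.03085/0.00416667 → 7; chars 27.

JC64xo27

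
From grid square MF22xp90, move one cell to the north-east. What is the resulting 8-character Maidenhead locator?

MF32ap01

Longitude extended square 9; +1 → 10, wraps to 0, carry into subsquare.
Longitude subsquare x = 23; +1 → 24, wraps to 0 = a, carry into square.
Longitude square 2; +1 → 3.
Latitude extended square 0; +1 → 1.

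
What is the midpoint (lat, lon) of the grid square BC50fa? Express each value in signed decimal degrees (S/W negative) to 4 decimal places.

-69.9792, -149.5417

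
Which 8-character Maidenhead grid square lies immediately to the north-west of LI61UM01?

Longitude extended square 0; −1 → -1, wraps to 9, carry into subsquare.
Longitude subsquare u = 20; −1 → 19 = t.
Latitude extended square 1; +1 → 2.

LI61tm92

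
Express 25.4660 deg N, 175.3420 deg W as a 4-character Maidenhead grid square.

AL25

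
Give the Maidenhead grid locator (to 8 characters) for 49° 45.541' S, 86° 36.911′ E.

NE30hf37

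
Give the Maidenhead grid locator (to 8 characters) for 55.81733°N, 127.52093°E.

PO35st26

Offset from 180°W / 90°S: lon 307.52093°, lat 145.81733°.
Field (20°×10°, letters A–R): lon ⌊307.52093/20⌋ = 15 → P; lat ⌊145.81733/10⌋ = 14 → O.
Square (2°×1°, digits 0–9): lon ⌊7.52093/2⌋ = 3; lat ⌊5.81733/1⌋ = 5.
Subsquare (5′×2.5′, letters a–x): lon ⌊1.52093/0.0833333⌋ = 18 → s; lat ⌊0.81733/0.0416667⌋ = 19 → t.
Extended square (30″×15″, digits 0–9): lon ⌊0.02093/0.00833333⌋ = 2; lat ⌊0.02566/0.00416667⌋ = 6.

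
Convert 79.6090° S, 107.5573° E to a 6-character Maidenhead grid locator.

Offset from 180°W / 90°S: lon 287.5573°, lat 10.3910°.
Field: lon ⌊287.5573/20⌋ = 14 → O; lat ⌊10.3910/10⌋ = 1 → B.
Square: lon ⌊7.5573/2⌋ = 3; lat ⌊0.3910/1⌋ = 0.
Subsquare: lon ⌊1.5573/0.0833333⌋ = 18 → s; lat ⌊0.3910/0.0416667⌋ = 9 → j.

OB30sj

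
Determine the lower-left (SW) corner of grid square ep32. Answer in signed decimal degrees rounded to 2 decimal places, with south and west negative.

Field E=4, P=15: +4·20° lon, +15·10° lat → SW at lon -100°, lat 60°.
Square 3, 2: +3·2° lon, +2·1° lat → SW at lon -94°, lat 62°.
latitude 62.00, longitude -94.00.

62.00, -94.00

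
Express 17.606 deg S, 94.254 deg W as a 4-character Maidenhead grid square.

EH22

Shift to the Maidenhead origin (180°W, 90°S): lon 85.75, lat 72.39.
Field (20°×10°, letters A–R): lon ⌊85.75/20⌋ = 4 → E; lat ⌊72.39/10⌋ = 7 → H.
Square (2°×1°, digits 0–9): lon ⌊5.75/2⌋ = 2; lat ⌊2.39/1⌋ = 2.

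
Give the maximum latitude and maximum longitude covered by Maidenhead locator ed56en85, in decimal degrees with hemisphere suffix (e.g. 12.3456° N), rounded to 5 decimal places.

53.43333° S, 89.59167° W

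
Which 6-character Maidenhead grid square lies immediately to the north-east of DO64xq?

Longitude subsquare x = 23; +1 → 24, wraps to 0 = a, carry into square.
Longitude square 6; +1 → 7.
Latitude subsquare q = 16; +1 → 17 = r.

DO74ar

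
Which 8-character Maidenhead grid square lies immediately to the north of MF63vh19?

Latitude extended square 9; +1 → 10, wraps to 0, carry into subsquare.
Latitude subsquare h = 7; +1 → 8 = i.
The longitude characters are unchanged.

MF63vi10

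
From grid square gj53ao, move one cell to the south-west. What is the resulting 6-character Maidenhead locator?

Longitude subsquare a = 0; −1 → -1, wraps to 23 = x, carry into square.
Longitude square 5; −1 → 4.
Latitude subsquare o = 14; −1 → 13 = n.

GJ43xn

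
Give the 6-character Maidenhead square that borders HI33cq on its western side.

HI33bq

Longitude subsquare c = 2; −1 → 1 = b.
The latitude characters are unchanged.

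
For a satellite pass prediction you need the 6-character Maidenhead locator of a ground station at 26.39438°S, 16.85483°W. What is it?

IG13no

Offset from 180°W / 90°S: lon 163.1452°, lat 63.6056°.
Field (20°×10°, letters A–R): 163.1452/20 → 8 → I, 63.6056/10 → 6 → G; chars IG.
Square (2°×1°, digits 0–9): 3.1452/2 → 1, 3.6056/1 → 3; chars 13.
Subsquare (5′×2.5′, letters a–x): 1.1452/0.0833333 → 13 → n, 0.6056/0.0416667 → 14 → o; chars no.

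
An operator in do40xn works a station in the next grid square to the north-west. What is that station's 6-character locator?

DO40wo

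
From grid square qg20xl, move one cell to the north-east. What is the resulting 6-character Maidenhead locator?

QG30am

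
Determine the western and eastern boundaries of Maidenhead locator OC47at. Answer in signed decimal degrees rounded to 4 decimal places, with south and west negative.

108.0000, 108.0833

Field O=14, C=2: +14·20° lon, +2·10° lat → SW at lon 100°, lat -70°.
Square 4, 7: +4·2° lon, +7·1° lat → SW at lon 108°, lat -63°.
Subsquare a=0, t=19: +0·0.0833333° lon, +19·0.0416667° lat → SW at lon 108°, lat -62.2083°.
Cell spans 0.0833333° lon × 0.0416667° lat.
west 108.0000, east 108.0833.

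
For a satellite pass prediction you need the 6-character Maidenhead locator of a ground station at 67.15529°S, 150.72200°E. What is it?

QC52iu

Add 180° to longitude and 90° to latitude: 330.7220, 22.8447.
Field: lon ⌊330.7220/20⌋ = 16 → Q; lat ⌊22.8447/10⌋ = 2 → C.
Square: lon ⌊10.7220/2⌋ = 5; lat ⌊2.8447/1⌋ = 2.
Subsquare: lon ⌊0.7220/0.0833333⌋ = 8 → i; lat ⌊0.8447/0.0416667⌋ = 20 → u.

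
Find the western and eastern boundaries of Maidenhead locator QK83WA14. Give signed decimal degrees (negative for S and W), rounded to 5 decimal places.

Field Q=16, K=10: +16·20° lon, +10·10° lat → SW at lon 140°, lat 10°.
Square 8, 3: +8·2° lon, +3·1° lat → SW at lon 156°, lat 13°.
Subsquare w=22, a=0: +22·0.0833333° lon, +0·0.0416667° lat → SW at lon 157.833°, lat 13°.
Extended square 1, 4: +1·0.00833333° lon, +4·0.00416667° lat → SW at lon 157.842°, lat 13.0167°.
Cell spans 0.00833333° lon × 0.00416667° lat.
west 157.84167, east 157.85000.

157.84167, 157.85000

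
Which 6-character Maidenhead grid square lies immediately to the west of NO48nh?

Longitude subsquare n = 13; −1 → 12 = m.
The latitude characters are unchanged.

NO48mh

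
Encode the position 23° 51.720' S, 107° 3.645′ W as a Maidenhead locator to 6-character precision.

Offset from 180°W / 90°S: lon 72.9393°, lat 66.1380°.
Field (20°×10°, letters A–R): 72.9393/20 → 3 → D, 66.1380/10 → 6 → G; chars DG.
Square (2°×1°, digits 0–9): 12.9393/2 → 6, 6.1380/1 → 6; chars 66.
Subsquare (5′×2.5′, letters a–x): 0.9393/0.0833333 → 11 → l, 0.1380/0.0416667 → 3 → d; chars ld.

DG66ld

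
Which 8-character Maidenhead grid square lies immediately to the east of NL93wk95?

NL93xk05

Longitude extended square 9; +1 → 10, wraps to 0, carry into subsquare.
Longitude subsquare w = 22; +1 → 23 = x.
The latitude characters are unchanged.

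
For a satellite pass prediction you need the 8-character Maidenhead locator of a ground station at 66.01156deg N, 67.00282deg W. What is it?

FP66la92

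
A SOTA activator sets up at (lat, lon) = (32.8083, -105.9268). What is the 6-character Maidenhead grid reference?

DM72at

Shift to the Maidenhead origin (180°W, 90°S): lon 74.0732, lat 122.8083.
Field (20°×10°, letters A–R): lon ⌊74.0732/20⌋ = 3 → D; lat ⌊122.8083/10⌋ = 12 → M.
Square (2°×1°, digits 0–9): lon ⌊14.0732/2⌋ = 7; lat ⌊2.8083/1⌋ = 2.
Subsquare (5′×2.5′, letters a–x): lon ⌊0.0732/0.0833333⌋ = 0 → a; lat ⌊0.8083/0.0416667⌋ = 19 → t.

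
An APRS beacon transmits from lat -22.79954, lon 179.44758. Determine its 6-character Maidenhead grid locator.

Add 180° to longitude and 90° to latitude: 359.4476, 67.2005.
Field (20°×10°, letters A–R): lon ⌊359.4476/20⌋ = 17 → R; lat ⌊67.2005/10⌋ = 6 → G.
Square (2°×1°, digits 0–9): lon ⌊19.4476/2⌋ = 9; lat ⌊7.2005/1⌋ = 7.
Subsquare (5′×2.5′, letters a–x): lon ⌊1.4476/0.0833333⌋ = 17 → r; lat ⌊0.2005/0.0416667⌋ = 4 → e.

RG97re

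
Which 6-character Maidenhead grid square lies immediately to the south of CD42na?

CD41nx

Latitude subsquare a = 0; −1 → -1, wraps to 23 = x, carry into square.
Latitude square 2; −1 → 1.
The longitude characters are unchanged.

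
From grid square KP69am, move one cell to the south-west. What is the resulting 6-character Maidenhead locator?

Longitude subsquare a = 0; −1 → -1, wraps to 23 = x, carry into square.
Longitude square 6; −1 → 5.
Latitude subsquare m = 12; −1 → 11 = l.

KP59xl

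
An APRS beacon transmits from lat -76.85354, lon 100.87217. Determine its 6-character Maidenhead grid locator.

Shift to the Maidenhead origin (180°W, 90°S): lon 280.8722, lat 13.1465.
Field (20°×10°, letters A–R): 280.8722/20 → 14 → O, 13.1465/10 → 1 → B; chars OB.
Square (2°×1°, digits 0–9): 0.8722/2 → 0, 3.1465/1 → 3; chars 03.
Subsquare (5′×2.5′, letters a–x): 0.8722/0.0833333 → 10 → k, 0.1465/0.0416667 → 3 → d; chars kd.

OB03kd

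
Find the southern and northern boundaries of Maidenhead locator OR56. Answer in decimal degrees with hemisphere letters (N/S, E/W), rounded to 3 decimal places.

86.000° N, 87.000° N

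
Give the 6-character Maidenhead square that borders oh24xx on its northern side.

Latitude subsquare x = 23; +1 → 24, wraps to 0 = a, carry into square.
Latitude square 4; +1 → 5.
The longitude characters are unchanged.

OH25xa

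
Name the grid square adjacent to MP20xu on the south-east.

MP30at

Longitude subsquare x = 23; +1 → 24, wraps to 0 = a, carry into square.
Longitude square 2; +1 → 3.
Latitude subsquare u = 20; −1 → 19 = t.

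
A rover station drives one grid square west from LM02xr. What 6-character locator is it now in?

LM02wr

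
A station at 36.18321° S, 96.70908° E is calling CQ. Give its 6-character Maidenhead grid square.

NF83it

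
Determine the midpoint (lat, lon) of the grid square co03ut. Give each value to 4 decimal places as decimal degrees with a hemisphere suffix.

53.8125° N, 138.2917° W

Field C=2, O=14: +2·20° lon, +14·10° lat → SW at lon -140°, lat 50°.
Square 0, 3: +0·2° lon, +3·1° lat → SW at lon -140°, lat 53°.
Subsquare u=20, t=19: +20·0.0833333° lon, +19·0.0416667° lat → SW at lon -138.333°, lat 53.7917°.
Cell spans 0.0833333° lon × 0.0416667° lat. Centre is SW corner plus half of each.
latitude 53.8125° N, longitude 138.2917° W.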